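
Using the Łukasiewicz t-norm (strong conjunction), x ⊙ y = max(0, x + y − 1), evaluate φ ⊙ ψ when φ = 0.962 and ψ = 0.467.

0.429

φ ⊙ ψ = max(0, 0.962 + 0.467 − 1) = max(0, 0.429) = 0.429
For comparison, the Gödel (minimum) t-norm min(x, y) would give 0.467.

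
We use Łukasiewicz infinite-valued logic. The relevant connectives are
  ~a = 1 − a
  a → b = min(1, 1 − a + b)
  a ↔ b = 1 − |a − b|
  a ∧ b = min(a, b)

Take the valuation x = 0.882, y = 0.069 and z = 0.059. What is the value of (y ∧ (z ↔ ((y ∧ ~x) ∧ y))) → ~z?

1.000

~x = 1 − 0.882 = 0.118
y ∧ ~x = min(0.069, 0.118) = 0.069
(y ∧ ~x) ∧ y = min(0.069, 0.069) = 0.069
z ↔ ((y ∧ ~x) ∧ y) = 1 − |0.059 − 0.069| = 1 − 0.010 = 0.990
y ∧ (z ↔ ((y ∧ ~x) ∧ y)) = min(0.069, 0.990) = 0.069
~z = 1 − 0.059 = 0.941
(y ∧ (z ↔ ((y ∧ ~x) ∧ y))) → ~z = min(1, 1 − 0.069 + 0.941) = min(1, 1.872) = 1.000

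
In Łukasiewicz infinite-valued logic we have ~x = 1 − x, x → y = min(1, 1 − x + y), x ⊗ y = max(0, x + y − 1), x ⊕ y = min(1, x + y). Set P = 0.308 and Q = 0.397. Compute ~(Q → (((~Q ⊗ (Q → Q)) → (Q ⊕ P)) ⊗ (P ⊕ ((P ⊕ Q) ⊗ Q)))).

0.000

~Q = 1 − 0.397 = 0.603
Q → Q = min(1, 1 − 0.397 + 0.397) = min(1, 1.000) = 1.000
~Q ⊗ (Q → Q) = max(0, 0.603 + 1.000 − 1) = max(0, 0.603) = 0.603
Q ⊕ P = min(1, 0.397 + 0.308) = min(1, 0.705) = 0.705
(~Q ⊗ (Q → Q)) → (Q ⊕ P) = min(1, 1 − 0.603 + 0.705) = min(1, 1.102) = 1.000
P ⊕ Q = min(1, 0.308 + 0.397) = min(1, 0.705) = 0.705
(P ⊕ Q) ⊗ Q = max(0, 0.705 + 0.397 − 1) = max(0, 0.102) = 0.102
P ⊕ ((P ⊕ Q) ⊗ Q) = min(1, 0.308 + 0.102) = min(1, 0.410) = 0.410
((~Q ⊗ (Q → Q)) → (Q ⊕ P)) ⊗ (P ⊕ ((P ⊕ Q) ⊗ Q)) = max(0, 1.000 + 0.410 − 1) = max(0, 0.410) = 0.410
Q → (((~Q ⊗ (Q → Q)) → (Q ⊕ P)) ⊗ (P ⊕ ((P ⊕ Q) ⊗ Q))) = min(1, 1 − 0.397 + 0.410) = min(1, 1.013) = 1.000
~(Q → (((~Q ⊗ (Q → Q)) → (Q ⊕ P)) ⊗ (P ⊕ ((P ⊕ Q) ⊗ Q)))) = 1 − 1.000 = 0.000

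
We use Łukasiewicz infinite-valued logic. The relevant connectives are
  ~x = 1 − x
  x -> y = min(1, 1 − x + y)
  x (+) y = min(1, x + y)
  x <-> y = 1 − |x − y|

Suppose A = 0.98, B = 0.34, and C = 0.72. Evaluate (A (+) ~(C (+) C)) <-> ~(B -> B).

0.02

C (+) C = min(1, 0.72 + 0.72) = min(1, 1.44) = 1.00
~(C (+) C) = 1 − 1.00 = 0.00
A (+) ~(C (+) C) = min(1, 0.98 + 0.00) = min(1, 0.98) = 0.98
B -> B = min(1, 1 − 0.34 + 0.34) = min(1, 1.00) = 1.00
~(B -> B) = 1 − 1.00 = 0.00
(A (+) ~(C (+) C)) <-> ~(B -> B) = 1 − |0.98 − 0.00| = 1 − 0.98 = 0.02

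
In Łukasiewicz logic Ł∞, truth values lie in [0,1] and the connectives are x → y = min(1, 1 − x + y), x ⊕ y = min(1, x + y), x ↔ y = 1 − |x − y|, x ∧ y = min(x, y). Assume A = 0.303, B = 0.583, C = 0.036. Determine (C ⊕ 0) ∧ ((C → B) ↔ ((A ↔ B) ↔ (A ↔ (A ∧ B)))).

0.036

C ⊕ 0 = min(1, 0.036 + 0.000) = min(1, 0.036) = 0.036
C → B = min(1, 1 − 0.036 + 0.583) = min(1, 1.547) = 1.000
A ↔ B = 1 − |0.303 − 0.583| = 1 − 0.280 = 0.720
A ∧ B = min(0.303, 0.583) = 0.303
A ↔ (A ∧ B) = 1 − |0.303 − 0.303| = 1 − 0.000 = 1.000
(A ↔ B) ↔ (A ↔ (A ∧ B)) = 1 − |0.720 − 1.000| = 1 − 0.280 = 0.720
(C → B) ↔ ((A ↔ B) ↔ (A ↔ (A ∧ B))) = 1 − |1.000 − 0.720| = 1 − 0.280 = 0.720
(C ⊕ 0) ∧ ((C → B) ↔ ((A ↔ B) ↔ (A ↔ (A ∧ B)))) = min(0.036, 0.720) = 0.036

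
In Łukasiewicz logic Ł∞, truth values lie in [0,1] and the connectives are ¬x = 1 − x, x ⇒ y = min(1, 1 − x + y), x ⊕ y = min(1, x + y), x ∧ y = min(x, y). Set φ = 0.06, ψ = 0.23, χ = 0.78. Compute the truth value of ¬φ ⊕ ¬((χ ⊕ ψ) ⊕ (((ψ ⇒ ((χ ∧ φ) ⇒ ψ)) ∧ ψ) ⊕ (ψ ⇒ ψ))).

¬φ = 1 − 0.06 = 0.94
χ ⊕ ψ = min(1, 0.78 + 0.23) = min(1, 1.01) = 1.00
χ ∧ φ = min(0.78, 0.06) = 0.06
(χ ∧ φ) ⇒ ψ = min(1, 1 − 0.06 + 0.23) = min(1, 1.17) = 1.00
ψ ⇒ ((χ ∧ φ) ⇒ ψ) = min(1, 1 − 0.23 + 1.00) = min(1, 1.77) = 1.00
(ψ ⇒ ((χ ∧ φ) ⇒ ψ)) ∧ ψ = min(1.00, 0.23) = 0.23
ψ ⇒ ψ = min(1, 1 − 0.23 + 0.23) = min(1, 1.00) = 1.00
((ψ ⇒ ((χ ∧ φ) ⇒ ψ)) ∧ ψ) ⊕ (ψ ⇒ ψ) = min(1, 0.23 + 1.00) = min(1, 1.23) = 1.00
(χ ⊕ ψ) ⊕ (((ψ ⇒ ((χ ∧ φ) ⇒ ψ)) ∧ ψ) ⊕ (ψ ⇒ ψ)) = min(1, 1.00 + 1.00) = min(1, 2.00) = 1.00
¬((χ ⊕ ψ) ⊕ (((ψ ⇒ ((χ ∧ φ) ⇒ ψ)) ∧ ψ) ⊕ (ψ ⇒ ψ))) = 1 − 1.00 = 0.00
¬φ ⊕ ¬((χ ⊕ ψ) ⊕ (((ψ ⇒ ((χ ∧ φ) ⇒ ψ)) ∧ ψ) ⊕ (ψ ⇒ ψ))) = min(1, 0.94 + 0.00) = min(1, 0.94) = 0.94

0.94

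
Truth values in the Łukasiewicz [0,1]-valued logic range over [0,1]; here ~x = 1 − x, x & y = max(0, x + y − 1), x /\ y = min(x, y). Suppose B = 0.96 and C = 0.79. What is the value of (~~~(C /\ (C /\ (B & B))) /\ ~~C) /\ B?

0.21

B & B = max(0, 0.96 + 0.96 − 1) = max(0, 0.92) = 0.92
C /\ (B & B) = min(0.79, 0.92) = 0.79
C /\ (C /\ (B & B)) = min(0.79, 0.79) = 0.79
~(C /\ (C /\ (B & B))) = 1 − 0.79 = 0.21
~~(C /\ (C /\ (B & B))) = 1 − 0.21 = 0.79
~~~(C /\ (C /\ (B & B))) = 1 − 0.79 = 0.21
~C = 1 − 0.79 = 0.21
~~C = 1 − 0.21 = 0.79
~~~(C /\ (C /\ (B & B))) /\ ~~C = min(0.21, 0.79) = 0.21
(~~~(C /\ (C /\ (B & B))) /\ ~~C) /\ B = min(0.21, 0.96) = 0.21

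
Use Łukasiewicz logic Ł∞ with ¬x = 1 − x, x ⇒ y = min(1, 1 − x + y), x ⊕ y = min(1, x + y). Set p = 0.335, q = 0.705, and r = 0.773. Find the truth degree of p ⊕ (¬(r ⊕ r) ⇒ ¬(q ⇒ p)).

r ⊕ r = min(1, 0.773 + 0.773) = min(1, 1.546) = 1.000
¬(r ⊕ r) = 1 − 1.000 = 0.000
q ⇒ p = min(1, 1 − 0.705 + 0.335) = min(1, 0.630) = 0.630
¬(q ⇒ p) = 1 − 0.630 = 0.370
¬(r ⊕ r) ⇒ ¬(q ⇒ p) = min(1, 1 − 0.000 + 0.370) = min(1, 1.370) = 1.000
p ⊕ (¬(r ⊕ r) ⇒ ¬(q ⇒ p)) = min(1, 0.335 + 1.000) = min(1, 1.335) = 1.000

1.000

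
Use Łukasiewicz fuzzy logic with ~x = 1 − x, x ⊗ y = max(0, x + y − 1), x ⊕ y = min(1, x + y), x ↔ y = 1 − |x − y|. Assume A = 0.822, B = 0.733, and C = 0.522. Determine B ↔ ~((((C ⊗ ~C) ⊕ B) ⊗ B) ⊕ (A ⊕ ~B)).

0.267

~C = 1 − 0.522 = 0.478
C ⊗ ~C = max(0, 0.522 + 0.478 − 1) = max(0, 0.000) = 0.000
(C ⊗ ~C) ⊕ B = min(1, 0.000 + 0.733) = min(1, 0.733) = 0.733
((C ⊗ ~C) ⊕ B) ⊗ B = max(0, 0.733 + 0.733 − 1) = max(0, 0.466) = 0.466
~B = 1 − 0.733 = 0.267
A ⊕ ~B = min(1, 0.822 + 0.267) = min(1, 1.089) = 1.000
(((C ⊗ ~C) ⊕ B) ⊗ B) ⊕ (A ⊕ ~B) = min(1, 0.466 + 1.000) = min(1, 1.466) = 1.000
~((((C ⊗ ~C) ⊕ B) ⊗ B) ⊕ (A ⊕ ~B)) = 1 − 1.000 = 0.000
B ↔ ~((((C ⊗ ~C) ⊕ B) ⊗ B) ⊕ (A ⊕ ~B)) = 1 − |0.733 − 0.000| = 1 − 0.733 = 0.267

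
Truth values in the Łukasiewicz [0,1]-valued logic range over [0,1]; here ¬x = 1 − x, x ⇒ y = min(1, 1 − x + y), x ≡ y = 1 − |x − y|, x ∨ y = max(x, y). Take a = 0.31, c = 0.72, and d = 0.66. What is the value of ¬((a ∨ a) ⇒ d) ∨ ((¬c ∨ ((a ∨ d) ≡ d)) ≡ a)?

0.31

a ∨ a = max(0.31, 0.31) = 0.31
(a ∨ a) ⇒ d = min(1, 1 − 0.31 + 0.66) = min(1, 1.35) = 1.00
¬((a ∨ a) ⇒ d) = 1 − 1.00 = 0.00
¬c = 1 − 0.72 = 0.28
a ∨ d = max(0.31, 0.66) = 0.66
(a ∨ d) ≡ d = 1 − |0.66 − 0.66| = 1 − 0.00 = 1.00
¬c ∨ ((a ∨ d) ≡ d) = max(0.28, 1.00) = 1.00
(¬c ∨ ((a ∨ d) ≡ d)) ≡ a = 1 − |1.00 − 0.31| = 1 − 0.69 = 0.31
¬((a ∨ a) ⇒ d) ∨ ((¬c ∨ ((a ∨ d) ≡ d)) ≡ a) = max(0.00, 0.31) = 0.31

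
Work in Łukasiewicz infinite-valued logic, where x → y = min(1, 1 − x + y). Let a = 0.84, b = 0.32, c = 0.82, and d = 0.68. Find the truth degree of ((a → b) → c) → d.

a → b = min(1, 1 − 0.84 + 0.32) = min(1, 0.48) = 0.48
(a → b) → c = min(1, 1 − 0.48 + 0.82) = min(1, 1.34) = 1.00
((a → b) → c) → d = min(1, 1 − 1.00 + 0.68) = min(1, 0.68) = 0.68

0.68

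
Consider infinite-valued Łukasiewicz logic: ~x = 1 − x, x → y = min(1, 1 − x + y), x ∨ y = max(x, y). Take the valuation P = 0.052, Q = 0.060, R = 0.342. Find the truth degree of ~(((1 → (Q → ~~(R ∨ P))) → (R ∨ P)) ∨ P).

R ∨ P = max(0.342, 0.052) = 0.342
~(R ∨ P) = 1 − 0.342 = 0.658
~~(R ∨ P) = 1 − 0.658 = 0.342
Q → ~~(R ∨ P) = min(1, 1 − 0.060 + 0.342) = min(1, 1.282) = 1.000
1 → (Q → ~~(R ∨ P)) = min(1, 1 − 1.000 + 1.000) = min(1, 1.000) = 1.000
(1 → (Q → ~~(R ∨ P))) → (R ∨ P) = min(1, 1 − 1.000 + 0.342) = min(1, 0.342) = 0.342
((1 → (Q → ~~(R ∨ P))) → (R ∨ P)) ∨ P = max(0.342, 0.052) = 0.342
~(((1 → (Q → ~~(R ∨ P))) → (R ∨ P)) ∨ P) = 1 − 0.342 = 0.658

0.658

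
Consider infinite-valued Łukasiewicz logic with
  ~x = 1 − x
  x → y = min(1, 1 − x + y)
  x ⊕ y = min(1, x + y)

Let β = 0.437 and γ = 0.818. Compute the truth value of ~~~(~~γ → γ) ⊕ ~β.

~γ = 1 − 0.818 = 0.182
~~γ = 1 − 0.182 = 0.818
~~γ → γ = min(1, 1 − 0.818 + 0.818) = min(1, 1.000) = 1.000
~(~~γ → γ) = 1 − 1.000 = 0.000
~~(~~γ → γ) = 1 − 0.000 = 1.000
~~~(~~γ → γ) = 1 − 1.000 = 0.000
~β = 1 − 0.437 = 0.563
~~~(~~γ → γ) ⊕ ~β = min(1, 0.000 + 0.563) = min(1, 0.563) = 0.563

0.563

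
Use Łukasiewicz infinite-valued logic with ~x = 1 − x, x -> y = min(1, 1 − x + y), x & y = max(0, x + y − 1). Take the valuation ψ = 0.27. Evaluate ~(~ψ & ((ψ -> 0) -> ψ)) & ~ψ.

~ψ = 1 − 0.27 = 0.73
ψ -> 0 = min(1, 1 − 0.27 + 0.00) = min(1, 0.73) = 0.73
(ψ -> 0) -> ψ = min(1, 1 − 0.73 + 0.27) = min(1, 0.54) = 0.54
~ψ & ((ψ -> 0) -> ψ) = max(0, 0.73 + 0.54 − 1) = max(0, 0.27) = 0.27
~(~ψ & ((ψ -> 0) -> ψ)) = 1 − 0.27 = 0.73
~(~ψ & ((ψ -> 0) -> ψ)) & ~ψ = max(0, 0.73 + 0.73 − 1) = max(0, 0.46) = 0.46

0.46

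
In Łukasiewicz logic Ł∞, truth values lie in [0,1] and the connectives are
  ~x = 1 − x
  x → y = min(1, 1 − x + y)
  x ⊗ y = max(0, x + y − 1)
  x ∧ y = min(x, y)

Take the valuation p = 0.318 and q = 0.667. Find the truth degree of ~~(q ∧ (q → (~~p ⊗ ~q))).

0.333

~p = 1 − 0.318 = 0.682
~~p = 1 − 0.682 = 0.318
~q = 1 − 0.667 = 0.333
~~p ⊗ ~q = max(0, 0.318 + 0.333 − 1) = max(0, -0.349) = 0.000
q → (~~p ⊗ ~q) = min(1, 1 − 0.667 + 0.000) = min(1, 0.333) = 0.333
q ∧ (q → (~~p ⊗ ~q)) = min(0.667, 0.333) = 0.333
~(q ∧ (q → (~~p ⊗ ~q))) = 1 − 0.333 = 0.667
~~(q ∧ (q → (~~p ⊗ ~q))) = 1 − 0.667 = 0.333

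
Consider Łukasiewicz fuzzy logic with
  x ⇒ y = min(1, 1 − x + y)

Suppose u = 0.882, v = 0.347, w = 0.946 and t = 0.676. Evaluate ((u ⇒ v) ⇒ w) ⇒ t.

u ⇒ v = min(1, 1 − 0.882 + 0.347) = min(1, 0.465) = 0.465
(u ⇒ v) ⇒ w = min(1, 1 − 0.465 + 0.946) = min(1, 1.481) = 1.000
((u ⇒ v) ⇒ w) ⇒ t = min(1, 1 − 1.000 + 0.676) = min(1, 0.676) = 0.676

0.676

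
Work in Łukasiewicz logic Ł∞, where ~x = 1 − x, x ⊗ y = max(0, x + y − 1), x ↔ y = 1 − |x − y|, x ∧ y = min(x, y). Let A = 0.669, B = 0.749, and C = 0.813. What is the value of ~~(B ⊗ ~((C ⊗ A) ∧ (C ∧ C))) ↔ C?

C ⊗ A = max(0, 0.813 + 0.669 − 1) = max(0, 0.482) = 0.482
C ∧ C = min(0.813, 0.813) = 0.813
(C ⊗ A) ∧ (C ∧ C) = min(0.482, 0.813) = 0.482
~((C ⊗ A) ∧ (C ∧ C)) = 1 − 0.482 = 0.518
B ⊗ ~((C ⊗ A) ∧ (C ∧ C)) = max(0, 0.749 + 0.518 − 1) = max(0, 0.267) = 0.267
~(B ⊗ ~((C ⊗ A) ∧ (C ∧ C))) = 1 − 0.267 = 0.733
~~(B ⊗ ~((C ⊗ A) ∧ (C ∧ C))) = 1 − 0.733 = 0.267
~~(B ⊗ ~((C ⊗ A) ∧ (C ∧ C))) ↔ C = 1 − |0.267 − 0.813| = 1 − 0.546 = 0.454

0.454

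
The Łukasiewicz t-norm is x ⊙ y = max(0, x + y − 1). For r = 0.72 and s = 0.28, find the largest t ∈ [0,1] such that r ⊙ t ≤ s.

0.56

The residuum of the Łukasiewicz t-norm gives the supremum: min(1, 1 − 0.72 + 0.28).
1 − 0.72 + 0.28 = 0.56, so t = min(1, 0.56) = 0.56.
Check: 0.72 ⊙ 0.56 = max(0, 0.28) = 0.28 ≤ 0.28.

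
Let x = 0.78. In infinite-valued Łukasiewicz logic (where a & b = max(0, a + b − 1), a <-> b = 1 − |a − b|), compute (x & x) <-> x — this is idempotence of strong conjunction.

x & x = max(0, 0.78 + 0.78 − 1) = max(0, 0.56) = 0.56
(x & x) <-> x = 1 − |0.56 − 0.78| = 1 − 0.22 = 0.78
(The value 0.78 < 1 shows this instance is not satisfied; fails in Ł∞ since a ⊗ a = max(0, 2a−1) ≠ a in general.)

0.78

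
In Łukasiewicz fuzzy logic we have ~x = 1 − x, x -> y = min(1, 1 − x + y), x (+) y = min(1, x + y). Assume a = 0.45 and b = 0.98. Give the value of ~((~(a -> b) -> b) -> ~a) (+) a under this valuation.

0.90

a -> b = min(1, 1 − 0.45 + 0.98) = min(1, 1.53) = 1.00
~(a -> b) = 1 − 1.00 = 0.00
~(a -> b) -> b = min(1, 1 − 0.00 + 0.98) = min(1, 1.98) = 1.00
~a = 1 − 0.45 = 0.55
(~(a -> b) -> b) -> ~a = min(1, 1 − 1.00 + 0.55) = min(1, 0.55) = 0.55
~((~(a -> b) -> b) -> ~a) = 1 − 0.55 = 0.45
~((~(a -> b) -> b) -> ~a) (+) a = min(1, 0.45 + 0.45) = min(1, 0.90) = 0.90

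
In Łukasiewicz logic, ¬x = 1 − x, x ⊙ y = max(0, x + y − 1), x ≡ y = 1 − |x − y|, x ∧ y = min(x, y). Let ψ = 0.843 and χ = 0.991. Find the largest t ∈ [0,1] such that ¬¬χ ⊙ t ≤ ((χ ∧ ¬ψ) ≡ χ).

¬χ = 1 − 0.991 = 0.009
¬¬χ = 1 − 0.009 = 0.991
So the left factor is ¬¬χ = 0.991.
¬ψ = 1 − 0.843 = 0.157
χ ∧ ¬ψ = min(0.991, 0.157) = 0.157
(χ ∧ ¬ψ) ≡ χ = 1 − |0.157 − 0.991| = 1 − 0.834 = 0.166
So the right-hand bound is (χ ∧ ¬ψ) ≡ χ = 0.166.
The residuum of the Łukasiewicz t-norm gives the supremum: min(1, 1 − 0.991 + 0.166).
1 − 0.991 + 0.166 = 0.175, so t = min(1, 0.175) = 0.175.
Check: 0.991 ⊙ 0.175 = max(0, 0.166) = 0.166 ≤ 0.166.

0.175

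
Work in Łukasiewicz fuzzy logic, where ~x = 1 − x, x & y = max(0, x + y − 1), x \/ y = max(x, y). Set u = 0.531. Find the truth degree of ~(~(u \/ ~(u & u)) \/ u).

0.469

u & u = max(0, 0.531 + 0.531 − 1) = max(0, 0.062) = 0.062
~(u & u) = 1 − 0.062 = 0.938
u \/ ~(u & u) = max(0.531, 0.938) = 0.938
~(u \/ ~(u & u)) = 1 − 0.938 = 0.062
~(u \/ ~(u & u)) \/ u = max(0.062, 0.531) = 0.531
~(~(u \/ ~(u & u)) \/ u) = 1 − 0.531 = 0.469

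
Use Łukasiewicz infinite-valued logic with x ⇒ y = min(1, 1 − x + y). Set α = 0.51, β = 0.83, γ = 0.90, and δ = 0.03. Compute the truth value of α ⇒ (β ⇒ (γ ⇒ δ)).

γ ⇒ δ = min(1, 1 − 0.90 + 0.03) = min(1, 0.13) = 0.13
β ⇒ (γ ⇒ δ) = min(1, 1 − 0.83 + 0.13) = min(1, 0.30) = 0.30
α ⇒ (β ⇒ (γ ⇒ δ)) = min(1, 1 − 0.51 + 0.30) = min(1, 0.79) = 0.79

0.79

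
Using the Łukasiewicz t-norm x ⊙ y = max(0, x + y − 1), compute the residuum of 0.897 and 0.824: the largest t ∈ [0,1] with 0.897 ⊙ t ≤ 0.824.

The residuum of the Łukasiewicz t-norm gives the supremum: min(1, 1 − 0.897 + 0.824).
1 − 0.897 + 0.824 = 0.927, so t = min(1, 0.927) = 0.927.
Check: 0.897 ⊙ 0.927 = max(0, 0.824) = 0.824 ≤ 0.824.

0.927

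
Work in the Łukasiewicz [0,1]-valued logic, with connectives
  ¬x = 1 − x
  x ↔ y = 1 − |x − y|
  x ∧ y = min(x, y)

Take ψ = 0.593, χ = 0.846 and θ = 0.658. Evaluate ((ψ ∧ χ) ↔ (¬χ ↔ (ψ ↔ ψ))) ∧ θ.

0.561

ψ ∧ χ = min(0.593, 0.846) = 0.593
¬χ = 1 − 0.846 = 0.154
ψ ↔ ψ = 1 − |0.593 − 0.593| = 1 − 0.000 = 1.000
¬χ ↔ (ψ ↔ ψ) = 1 − |0.154 − 1.000| = 1 − 0.846 = 0.154
(ψ ∧ χ) ↔ (¬χ ↔ (ψ ↔ ψ)) = 1 − |0.593 − 0.154| = 1 − 0.439 = 0.561
((ψ ∧ χ) ↔ (¬χ ↔ (ψ ↔ ψ))) ∧ θ = min(0.561, 0.658) = 0.561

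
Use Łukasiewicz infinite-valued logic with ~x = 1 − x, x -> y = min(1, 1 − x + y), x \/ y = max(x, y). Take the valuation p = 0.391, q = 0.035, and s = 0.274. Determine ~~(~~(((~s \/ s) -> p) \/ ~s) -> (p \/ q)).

~s = 1 − 0.274 = 0.726
~s \/ s = max(0.726, 0.274) = 0.726
(~s \/ s) -> p = min(1, 1 − 0.726 + 0.391) = min(1, 0.665) = 0.665
((~s \/ s) -> p) \/ ~s = max(0.665, 0.726) = 0.726
~(((~s \/ s) -> p) \/ ~s) = 1 − 0.726 = 0.274
~~(((~s \/ s) -> p) \/ ~s) = 1 − 0.274 = 0.726
p \/ q = max(0.391, 0.035) = 0.391
~~(((~s \/ s) -> p) \/ ~s) -> (p \/ q) = min(1, 1 − 0.726 + 0.391) = min(1, 0.665) = 0.665
~(~~(((~s \/ s) -> p) \/ ~s) -> (p \/ q)) = 1 − 0.665 = 0.335
~~(~~(((~s \/ s) -> p) \/ ~s) -> (p \/ q)) = 1 − 0.335 = 0.665

0.665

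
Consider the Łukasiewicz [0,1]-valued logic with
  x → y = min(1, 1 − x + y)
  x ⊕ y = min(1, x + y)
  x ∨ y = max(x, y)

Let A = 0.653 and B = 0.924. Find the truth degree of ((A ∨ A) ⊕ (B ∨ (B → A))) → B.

0.924

A ∨ A = max(0.653, 0.653) = 0.653
B → A = min(1, 1 − 0.924 + 0.653) = min(1, 0.729) = 0.729
B ∨ (B → A) = max(0.924, 0.729) = 0.924
(A ∨ A) ⊕ (B ∨ (B → A)) = min(1, 0.653 + 0.924) = min(1, 1.577) = 1.000
((A ∨ A) ⊕ (B ∨ (B → A))) → B = min(1, 1 − 1.000 + 0.924) = min(1, 0.924) = 0.924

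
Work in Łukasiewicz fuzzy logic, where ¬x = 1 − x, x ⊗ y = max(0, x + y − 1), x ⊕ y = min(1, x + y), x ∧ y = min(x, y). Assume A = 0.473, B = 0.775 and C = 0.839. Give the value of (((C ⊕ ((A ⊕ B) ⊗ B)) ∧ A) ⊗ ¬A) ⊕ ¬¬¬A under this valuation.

A ⊕ B = min(1, 0.473 + 0.775) = min(1, 1.248) = 1.000
(A ⊕ B) ⊗ B = max(0, 1.000 + 0.775 − 1) = max(0, 0.775) = 0.775
C ⊕ ((A ⊕ B) ⊗ B) = min(1, 0.839 + 0.775) = min(1, 1.614) = 1.000
(C ⊕ ((A ⊕ B) ⊗ B)) ∧ A = min(1.000, 0.473) = 0.473
¬A = 1 − 0.473 = 0.527
((C ⊕ ((A ⊕ B) ⊗ B)) ∧ A) ⊗ ¬A = max(0, 0.473 + 0.527 − 1) = max(0, 0.000) = 0.000
¬¬A = 1 − 0.527 = 0.473
¬¬¬A = 1 − 0.473 = 0.527
(((C ⊕ ((A ⊕ B) ⊗ B)) ∧ A) ⊗ ¬A) ⊕ ¬¬¬A = min(1, 0.000 + 0.527) = min(1, 0.527) = 0.527

0.527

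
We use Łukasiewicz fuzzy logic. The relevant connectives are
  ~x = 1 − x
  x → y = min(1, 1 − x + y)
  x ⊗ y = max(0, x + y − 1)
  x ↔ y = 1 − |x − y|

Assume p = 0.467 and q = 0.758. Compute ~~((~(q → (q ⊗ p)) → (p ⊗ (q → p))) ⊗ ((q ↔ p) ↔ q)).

0.594

q ⊗ p = max(0, 0.758 + 0.467 − 1) = max(0, 0.225) = 0.225
q → (q ⊗ p) = min(1, 1 − 0.758 + 0.225) = min(1, 0.467) = 0.467
~(q → (q ⊗ p)) = 1 − 0.467 = 0.533
q → p = min(1, 1 − 0.758 + 0.467) = min(1, 0.709) = 0.709
p ⊗ (q → p) = max(0, 0.467 + 0.709 − 1) = max(0, 0.176) = 0.176
~(q → (q ⊗ p)) → (p ⊗ (q → p)) = min(1, 1 − 0.533 + 0.176) = min(1, 0.643) = 0.643
q ↔ p = 1 − |0.758 − 0.467| = 1 − 0.291 = 0.709
(q ↔ p) ↔ q = 1 − |0.709 − 0.758| = 1 − 0.049 = 0.951
(~(q → (q ⊗ p)) → (p ⊗ (q → p))) ⊗ ((q ↔ p) ↔ q) = max(0, 0.643 + 0.951 − 1) = max(0, 0.594) = 0.594
~((~(q → (q ⊗ p)) → (p ⊗ (q → p))) ⊗ ((q ↔ p) ↔ q)) = 1 − 0.594 = 0.406
~~((~(q → (q ⊗ p)) → (p ⊗ (q → p))) ⊗ ((q ↔ p) ↔ q)) = 1 − 0.406 = 0.594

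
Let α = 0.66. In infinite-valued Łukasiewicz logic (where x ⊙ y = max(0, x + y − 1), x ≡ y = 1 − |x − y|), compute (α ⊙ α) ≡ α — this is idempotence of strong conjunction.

0.66

α ⊙ α = max(0, 0.66 + 0.66 − 1) = max(0, 0.32) = 0.32
(α ⊙ α) ≡ α = 1 − |0.32 − 0.66| = 1 − 0.34 = 0.66
(The value 0.66 < 1 shows this instance is not satisfied; fails in Ł∞ since a ⊗ a = max(0, 2a−1) ≠ a in general.)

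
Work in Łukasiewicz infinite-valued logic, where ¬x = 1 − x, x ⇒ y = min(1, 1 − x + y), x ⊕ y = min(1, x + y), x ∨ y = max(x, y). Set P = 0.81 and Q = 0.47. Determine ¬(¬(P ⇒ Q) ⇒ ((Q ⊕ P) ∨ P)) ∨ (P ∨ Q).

P ⇒ Q = min(1, 1 − 0.81 + 0.47) = min(1, 0.66) = 0.66
¬(P ⇒ Q) = 1 − 0.66 = 0.34
Q ⊕ P = min(1, 0.47 + 0.81) = min(1, 1.28) = 1.00
(Q ⊕ P) ∨ P = max(1.00, 0.81) = 1.00
¬(P ⇒ Q) ⇒ ((Q ⊕ P) ∨ P) = min(1, 1 − 0.34 + 1.00) = min(1, 1.66) = 1.00
¬(¬(P ⇒ Q) ⇒ ((Q ⊕ P) ∨ P)) = 1 − 1.00 = 0.00
P ∨ Q = max(0.81, 0.47) = 0.81
¬(¬(P ⇒ Q) ⇒ ((Q ⊕ P) ∨ P)) ∨ (P ∨ Q) = max(0.00, 0.81) = 0.81

0.81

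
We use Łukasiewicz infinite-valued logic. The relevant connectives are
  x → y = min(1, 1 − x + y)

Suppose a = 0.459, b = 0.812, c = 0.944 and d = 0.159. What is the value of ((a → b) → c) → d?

a → b = min(1, 1 − 0.459 + 0.812) = min(1, 1.353) = 1.000
(a → b) → c = min(1, 1 − 1.000 + 0.944) = min(1, 0.944) = 0.944
((a → b) → c) → d = min(1, 1 − 0.944 + 0.159) = min(1, 0.215) = 0.215

0.215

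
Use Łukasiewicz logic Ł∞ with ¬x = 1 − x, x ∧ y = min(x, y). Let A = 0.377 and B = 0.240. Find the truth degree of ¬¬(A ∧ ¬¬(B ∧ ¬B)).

0.240

¬B = 1 − 0.240 = 0.760
B ∧ ¬B = min(0.240, 0.760) = 0.240
¬(B ∧ ¬B) = 1 − 0.240 = 0.760
¬¬(B ∧ ¬B) = 1 − 0.760 = 0.240
A ∧ ¬¬(B ∧ ¬B) = min(0.377, 0.240) = 0.240
¬(A ∧ ¬¬(B ∧ ¬B)) = 1 − 0.240 = 0.760
¬¬(A ∧ ¬¬(B ∧ ¬B)) = 1 − 0.760 = 0.240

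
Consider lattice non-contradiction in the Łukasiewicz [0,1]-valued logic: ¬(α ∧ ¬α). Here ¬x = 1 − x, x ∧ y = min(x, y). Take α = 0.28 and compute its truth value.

0.72

¬α = 1 − 0.28 = 0.72
α ∧ ¬α = min(0.28, 0.72) = 0.28
¬(α ∧ ¬α) = 1 − 0.28 = 0.72
(The value 0.72 < 1 shows this instance is not satisfied; not a Ł∞-tautology — its value is 1 − min(a, 1−a).)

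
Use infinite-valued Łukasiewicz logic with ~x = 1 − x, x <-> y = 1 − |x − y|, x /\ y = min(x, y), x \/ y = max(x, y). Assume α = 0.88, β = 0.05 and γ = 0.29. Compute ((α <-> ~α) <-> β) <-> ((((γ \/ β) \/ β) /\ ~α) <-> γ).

~α = 1 − 0.88 = 0.12
α <-> ~α = 1 − |0.88 − 0.12| = 1 − 0.76 = 0.24
(α <-> ~α) <-> β = 1 − |0.24 − 0.05| = 1 − 0.19 = 0.81
γ \/ β = max(0.29, 0.05) = 0.29
(γ \/ β) \/ β = max(0.29, 0.05) = 0.29
((γ \/ β) \/ β) /\ ~α = min(0.29, 0.12) = 0.12
(((γ \/ β) \/ β) /\ ~α) <-> γ = 1 − |0.12 − 0.29| = 1 − 0.17 = 0.83
((α <-> ~α) <-> β) <-> ((((γ \/ β) \/ β) /\ ~α) <-> γ) = 1 − |0.81 − 0.83| = 1 − 0.02 = 0.98

0.98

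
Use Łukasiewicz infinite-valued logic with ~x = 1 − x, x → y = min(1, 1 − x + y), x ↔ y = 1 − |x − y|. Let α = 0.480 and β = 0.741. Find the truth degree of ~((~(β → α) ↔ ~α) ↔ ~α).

0.221

β → α = min(1, 1 − 0.741 + 0.480) = min(1, 0.739) = 0.739
~(β → α) = 1 − 0.739 = 0.261
~α = 1 − 0.480 = 0.520
~(β → α) ↔ ~α = 1 − |0.261 − 0.520| = 1 − 0.259 = 0.741
(~(β → α) ↔ ~α) ↔ ~α = 1 − |0.741 − 0.520| = 1 − 0.221 = 0.779
~((~(β → α) ↔ ~α) ↔ ~α) = 1 − 0.779 = 0.221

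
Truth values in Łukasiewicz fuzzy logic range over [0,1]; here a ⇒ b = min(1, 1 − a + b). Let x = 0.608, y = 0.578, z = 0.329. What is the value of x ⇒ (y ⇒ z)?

1.000

y ⇒ z = min(1, 1 − 0.578 + 0.329) = min(1, 0.751) = 0.751
x ⇒ (y ⇒ z) = min(1, 1 − 0.608 + 0.751) = min(1, 1.143) = 1.000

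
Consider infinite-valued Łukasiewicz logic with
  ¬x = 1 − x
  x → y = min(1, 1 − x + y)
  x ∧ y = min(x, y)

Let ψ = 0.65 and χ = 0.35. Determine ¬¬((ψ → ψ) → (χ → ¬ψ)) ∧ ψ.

0.65

ψ → ψ = min(1, 1 − 0.65 + 0.65) = min(1, 1.00) = 1.00
¬ψ = 1 − 0.65 = 0.35
χ → ¬ψ = min(1, 1 − 0.35 + 0.35) = min(1, 1.00) = 1.00
(ψ → ψ) → (χ → ¬ψ) = min(1, 1 − 1.00 + 1.00) = min(1, 1.00) = 1.00
¬((ψ → ψ) → (χ → ¬ψ)) = 1 − 1.00 = 0.00
¬¬((ψ → ψ) → (χ → ¬ψ)) = 1 − 0.00 = 1.00
¬¬((ψ → ψ) → (χ → ¬ψ)) ∧ ψ = min(1.00, 0.65) = 0.65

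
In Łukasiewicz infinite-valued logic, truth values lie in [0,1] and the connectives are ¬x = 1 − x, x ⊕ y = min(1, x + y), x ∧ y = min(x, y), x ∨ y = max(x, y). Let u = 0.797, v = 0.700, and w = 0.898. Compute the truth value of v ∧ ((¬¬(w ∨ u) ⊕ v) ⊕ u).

w ∨ u = max(0.898, 0.797) = 0.898
¬(w ∨ u) = 1 − 0.898 = 0.102
¬¬(w ∨ u) = 1 − 0.102 = 0.898
¬¬(w ∨ u) ⊕ v = min(1, 0.898 + 0.700) = min(1, 1.598) = 1.000
(¬¬(w ∨ u) ⊕ v) ⊕ u = min(1, 1.000 + 0.797) = min(1, 1.797) = 1.000
v ∧ ((¬¬(w ∨ u) ⊕ v) ⊕ u) = min(0.700, 1.000) = 0.700

0.700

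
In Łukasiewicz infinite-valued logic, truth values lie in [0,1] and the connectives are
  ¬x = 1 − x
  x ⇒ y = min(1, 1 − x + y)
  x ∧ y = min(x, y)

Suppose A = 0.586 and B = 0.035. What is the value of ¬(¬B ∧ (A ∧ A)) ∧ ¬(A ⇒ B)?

0.414

¬B = 1 − 0.035 = 0.965
A ∧ A = min(0.586, 0.586) = 0.586
¬B ∧ (A ∧ A) = min(0.965, 0.586) = 0.586
¬(¬B ∧ (A ∧ A)) = 1 − 0.586 = 0.414
A ⇒ B = min(1, 1 − 0.586 + 0.035) = min(1, 0.449) = 0.449
¬(A ⇒ B) = 1 − 0.449 = 0.551
¬(¬B ∧ (A ∧ A)) ∧ ¬(A ⇒ B) = min(0.414, 0.551) = 0.414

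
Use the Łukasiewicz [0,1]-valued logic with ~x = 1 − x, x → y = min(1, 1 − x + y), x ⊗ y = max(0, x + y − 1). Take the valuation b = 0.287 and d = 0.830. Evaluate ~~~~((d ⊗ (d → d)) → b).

0.457

d → d = min(1, 1 − 0.830 + 0.830) = min(1, 1.000) = 1.000
d ⊗ (d → d) = max(0, 0.830 + 1.000 − 1) = max(0, 0.830) = 0.830
(d ⊗ (d → d)) → b = min(1, 1 − 0.830 + 0.287) = min(1, 0.457) = 0.457
~((d ⊗ (d → d)) → b) = 1 − 0.457 = 0.543
~~((d ⊗ (d → d)) → b) = 1 − 0.543 = 0.457
~~~((d ⊗ (d → d)) → b) = 1 − 0.457 = 0.543
~~~~((d ⊗ (d → d)) → b) = 1 − 0.543 = 0.457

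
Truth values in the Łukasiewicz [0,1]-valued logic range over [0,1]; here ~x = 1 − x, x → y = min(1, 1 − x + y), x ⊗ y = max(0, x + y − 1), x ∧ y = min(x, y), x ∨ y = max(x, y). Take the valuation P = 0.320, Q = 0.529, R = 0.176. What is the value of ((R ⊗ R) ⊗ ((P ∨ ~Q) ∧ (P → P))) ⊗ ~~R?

0.000

R ⊗ R = max(0, 0.176 + 0.176 − 1) = max(0, -0.648) = 0.000
~Q = 1 − 0.529 = 0.471
P ∨ ~Q = max(0.320, 0.471) = 0.471
P → P = min(1, 1 − 0.320 + 0.320) = min(1, 1.000) = 1.000
(P ∨ ~Q) ∧ (P → P) = min(0.471, 1.000) = 0.471
(R ⊗ R) ⊗ ((P ∨ ~Q) ∧ (P → P)) = max(0, 0.000 + 0.471 − 1) = max(0, -0.529) = 0.000
~R = 1 − 0.176 = 0.824
~~R = 1 − 0.824 = 0.176
((R ⊗ R) ⊗ ((P ∨ ~Q) ∧ (P → P))) ⊗ ~~R = max(0, 0.000 + 0.176 − 1) = max(0, -0.824) = 0.000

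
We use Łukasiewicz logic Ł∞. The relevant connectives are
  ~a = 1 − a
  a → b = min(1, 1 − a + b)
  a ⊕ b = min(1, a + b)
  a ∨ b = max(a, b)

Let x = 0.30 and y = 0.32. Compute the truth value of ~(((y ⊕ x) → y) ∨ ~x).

y ⊕ x = min(1, 0.32 + 0.30) = min(1, 0.62) = 0.62
(y ⊕ x) → y = min(1, 1 − 0.62 + 0.32) = min(1, 0.70) = 0.70
~x = 1 − 0.30 = 0.70
((y ⊕ x) → y) ∨ ~x = max(0.70, 0.70) = 0.70
~(((y ⊕ x) → y) ∨ ~x) = 1 − 0.70 = 0.30

0.30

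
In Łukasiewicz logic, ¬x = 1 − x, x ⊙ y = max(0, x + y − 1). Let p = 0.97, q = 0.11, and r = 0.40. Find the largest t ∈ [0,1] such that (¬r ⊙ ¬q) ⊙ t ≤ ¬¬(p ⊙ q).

0.59

¬r = 1 − 0.40 = 0.60
¬q = 1 − 0.11 = 0.89
¬r ⊙ ¬q = max(0, 0.60 + 0.89 − 1) = max(0, 0.49) = 0.49
So the left factor is ¬r ⊙ ¬q = 0.49.
p ⊙ q = max(0, 0.97 + 0.11 − 1) = max(0, 0.08) = 0.08
¬(p ⊙ q) = 1 − 0.08 = 0.92
¬¬(p ⊙ q) = 1 − 0.92 = 0.08
So the right-hand bound is ¬¬(p ⊙ q) = 0.08.
The residuum of the Łukasiewicz t-norm gives the supremum: min(1, 1 − 0.49 + 0.08).
1 − 0.49 + 0.08 = 0.59, so t = min(1, 0.59) = 0.59.
Check: 0.49 ⊙ 0.59 = max(0, 0.08) = 0.08 ≤ 0.08.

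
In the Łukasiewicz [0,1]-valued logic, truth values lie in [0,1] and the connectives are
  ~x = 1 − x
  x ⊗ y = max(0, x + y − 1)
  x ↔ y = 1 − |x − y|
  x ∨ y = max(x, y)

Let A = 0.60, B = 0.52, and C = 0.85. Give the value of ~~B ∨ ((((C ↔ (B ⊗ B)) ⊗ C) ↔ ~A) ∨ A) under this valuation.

~B = 1 − 0.52 = 0.48
~~B = 1 − 0.48 = 0.52
B ⊗ B = max(0, 0.52 + 0.52 − 1) = max(0, 0.04) = 0.04
C ↔ (B ⊗ B) = 1 − |0.85 − 0.04| = 1 − 0.81 = 0.19
(C ↔ (B ⊗ B)) ⊗ C = max(0, 0.19 + 0.85 − 1) = max(0, 0.04) = 0.04
~A = 1 − 0.60 = 0.40
((C ↔ (B ⊗ B)) ⊗ C) ↔ ~A = 1 − |0.04 − 0.40| = 1 − 0.36 = 0.64
(((C ↔ (B ⊗ B)) ⊗ C) ↔ ~A) ∨ A = max(0.64, 0.60) = 0.64
~~B ∨ ((((C ↔ (B ⊗ B)) ⊗ C) ↔ ~A) ∨ A) = max(0.52, 0.64) = 0.64

0.64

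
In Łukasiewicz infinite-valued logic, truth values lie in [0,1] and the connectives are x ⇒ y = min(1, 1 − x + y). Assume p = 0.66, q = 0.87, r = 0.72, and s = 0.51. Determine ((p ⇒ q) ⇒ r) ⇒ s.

0.79

p ⇒ q = min(1, 1 − 0.66 + 0.87) = min(1, 1.21) = 1.00
(p ⇒ q) ⇒ r = min(1, 1 − 1.00 + 0.72) = min(1, 0.72) = 0.72
((p ⇒ q) ⇒ r) ⇒ s = min(1, 1 − 0.72 + 0.51) = min(1, 0.79) = 0.79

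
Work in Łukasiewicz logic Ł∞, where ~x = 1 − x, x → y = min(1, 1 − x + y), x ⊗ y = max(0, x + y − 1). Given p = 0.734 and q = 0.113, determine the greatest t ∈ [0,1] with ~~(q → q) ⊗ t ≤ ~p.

0.266

q → q = min(1, 1 − 0.113 + 0.113) = min(1, 1.000) = 1.000
~(q → q) = 1 − 1.000 = 0.000
~~(q → q) = 1 − 0.000 = 1.000
So the left factor is ~~(q → q) = 1.000.
~p = 1 − 0.734 = 0.266
So the right-hand bound is ~p = 0.266.
The residuum of the Łukasiewicz t-norm gives the supremum: min(1, 1 − 1.000 + 0.266).
1 − 1.000 + 0.266 = 0.266, so t = min(1, 0.266) = 0.266.
Check: 1.000 ⊗ 0.266 = max(0, 0.266) = 0.266 ≤ 0.266.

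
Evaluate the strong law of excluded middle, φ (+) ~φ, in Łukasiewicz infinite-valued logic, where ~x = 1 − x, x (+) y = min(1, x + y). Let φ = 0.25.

1.00

~φ = 1 − 0.25 = 0.75
φ (+) ~φ = min(1, 0.25 + 0.75) = min(1, 1.00) = 1.00
(As expected: always 1 in Ł∞ since a ⊕ (1−a) = 1.)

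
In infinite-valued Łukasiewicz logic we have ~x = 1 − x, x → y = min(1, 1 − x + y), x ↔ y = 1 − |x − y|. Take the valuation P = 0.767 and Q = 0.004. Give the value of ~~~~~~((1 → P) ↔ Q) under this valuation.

0.237

1 → P = min(1, 1 − 1.000 + 0.767) = min(1, 0.767) = 0.767
(1 → P) ↔ Q = 1 − |0.767 − 0.004| = 1 − 0.763 = 0.237
~((1 → P) ↔ Q) = 1 − 0.237 = 0.763
~~((1 → P) ↔ Q) = 1 − 0.763 = 0.237
~~~((1 → P) ↔ Q) = 1 − 0.237 = 0.763
~~~~((1 → P) ↔ Q) = 1 − 0.763 = 0.237
~~~~~((1 → P) ↔ Q) = 1 − 0.237 = 0.763
~~~~~~((1 → P) ↔ Q) = 1 − 0.763 = 0.237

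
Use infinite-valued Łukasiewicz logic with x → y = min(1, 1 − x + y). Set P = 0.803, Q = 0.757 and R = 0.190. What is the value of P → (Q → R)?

0.630

Q → R = min(1, 1 − 0.757 + 0.190) = min(1, 0.433) = 0.433
P → (Q → R) = min(1, 1 − 0.803 + 0.433) = min(1, 0.630) = 0.630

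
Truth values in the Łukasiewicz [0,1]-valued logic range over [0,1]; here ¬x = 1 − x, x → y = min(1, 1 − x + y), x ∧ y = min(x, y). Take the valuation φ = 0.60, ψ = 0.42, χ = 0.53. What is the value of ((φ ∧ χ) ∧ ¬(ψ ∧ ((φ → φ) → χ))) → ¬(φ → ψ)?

0.65

φ ∧ χ = min(0.60, 0.53) = 0.53
φ → φ = min(1, 1 − 0.60 + 0.60) = min(1, 1.00) = 1.00
(φ → φ) → χ = min(1, 1 − 1.00 + 0.53) = min(1, 0.53) = 0.53
ψ ∧ ((φ → φ) → χ) = min(0.42, 0.53) = 0.42
¬(ψ ∧ ((φ → φ) → χ)) = 1 − 0.42 = 0.58
(φ ∧ χ) ∧ ¬(ψ ∧ ((φ → φ) → χ)) = min(0.53, 0.58) = 0.53
φ → ψ = min(1, 1 − 0.60 + 0.42) = min(1, 0.82) = 0.82
¬(φ → ψ) = 1 − 0.82 = 0.18
((φ ∧ χ) ∧ ¬(ψ ∧ ((φ → φ) → χ))) → ¬(φ → ψ) = min(1, 1 − 0.53 + 0.18) = min(1, 0.65) = 0.65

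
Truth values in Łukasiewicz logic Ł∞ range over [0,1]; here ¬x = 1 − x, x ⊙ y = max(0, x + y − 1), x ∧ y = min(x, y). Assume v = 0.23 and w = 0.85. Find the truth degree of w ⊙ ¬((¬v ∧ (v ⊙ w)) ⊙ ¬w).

¬v = 1 − 0.23 = 0.77
v ⊙ w = max(0, 0.23 + 0.85 − 1) = max(0, 0.08) = 0.08
¬v ∧ (v ⊙ w) = min(0.77, 0.08) = 0.08
¬w = 1 − 0.85 = 0.15
(¬v ∧ (v ⊙ w)) ⊙ ¬w = max(0, 0.08 + 0.15 − 1) = max(0, -0.77) = 0.00
¬((¬v ∧ (v ⊙ w)) ⊙ ¬w) = 1 − 0.00 = 1.00
w ⊙ ¬((¬v ∧ (v ⊙ w)) ⊙ ¬w) = max(0, 0.85 + 1.00 − 1) = max(0, 0.85) = 0.85

0.85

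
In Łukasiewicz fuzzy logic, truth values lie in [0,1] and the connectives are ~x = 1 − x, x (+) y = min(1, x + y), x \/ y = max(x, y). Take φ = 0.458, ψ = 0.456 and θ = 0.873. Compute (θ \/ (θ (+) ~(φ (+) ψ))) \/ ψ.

0.959

φ (+) ψ = min(1, 0.458 + 0.456) = min(1, 0.914) = 0.914
~(φ (+) ψ) = 1 − 0.914 = 0.086
θ (+) ~(φ (+) ψ) = min(1, 0.873 + 0.086) = min(1, 0.959) = 0.959
θ \/ (θ (+) ~(φ (+) ψ)) = max(0.873, 0.959) = 0.959
(θ \/ (θ (+) ~(φ (+) ψ))) \/ ψ = max(0.959, 0.456) = 0.959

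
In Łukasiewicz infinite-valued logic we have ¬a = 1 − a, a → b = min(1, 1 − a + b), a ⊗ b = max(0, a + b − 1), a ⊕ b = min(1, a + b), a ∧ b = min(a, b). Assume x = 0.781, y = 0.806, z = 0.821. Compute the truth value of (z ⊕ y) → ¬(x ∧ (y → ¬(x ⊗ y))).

z ⊕ y = min(1, 0.821 + 0.806) = min(1, 1.627) = 1.000
x ⊗ y = max(0, 0.781 + 0.806 − 1) = max(0, 0.587) = 0.587
¬(x ⊗ y) = 1 − 0.587 = 0.413
y → ¬(x ⊗ y) = min(1, 1 − 0.806 + 0.413) = min(1, 0.607) = 0.607
x ∧ (y → ¬(x ⊗ y)) = min(0.781, 0.607) = 0.607
¬(x ∧ (y → ¬(x ⊗ y))) = 1 − 0.607 = 0.393
(z ⊕ y) → ¬(x ∧ (y → ¬(x ⊗ y))) = min(1, 1 − 1.000 + 0.393) = min(1, 0.393) = 0.393

0.393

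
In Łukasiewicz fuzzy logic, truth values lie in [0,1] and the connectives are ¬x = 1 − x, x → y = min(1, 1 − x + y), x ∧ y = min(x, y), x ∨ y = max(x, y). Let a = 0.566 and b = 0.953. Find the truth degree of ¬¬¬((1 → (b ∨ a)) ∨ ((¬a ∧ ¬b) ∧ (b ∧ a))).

b ∨ a = max(0.953, 0.566) = 0.953
1 → (b ∨ a) = min(1, 1 − 1.000 + 0.953) = min(1, 0.953) = 0.953
¬a = 1 − 0.566 = 0.434
¬b = 1 − 0.953 = 0.047
¬a ∧ ¬b = min(0.434, 0.047) = 0.047
b ∧ a = min(0.953, 0.566) = 0.566
(¬a ∧ ¬b) ∧ (b ∧ a) = min(0.047, 0.566) = 0.047
(1 → (b ∨ a)) ∨ ((¬a ∧ ¬b) ∧ (b ∧ a)) = max(0.953, 0.047) = 0.953
¬((1 → (b ∨ a)) ∨ ((¬a ∧ ¬b) ∧ (b ∧ a))) = 1 − 0.953 = 0.047
¬¬((1 → (b ∨ a)) ∨ ((¬a ∧ ¬b) ∧ (b ∧ a))) = 1 − 0.047 = 0.953
¬¬¬((1 → (b ∨ a)) ∨ ((¬a ∧ ¬b) ∧ (b ∧ a))) = 1 − 0.953 = 0.047

0.047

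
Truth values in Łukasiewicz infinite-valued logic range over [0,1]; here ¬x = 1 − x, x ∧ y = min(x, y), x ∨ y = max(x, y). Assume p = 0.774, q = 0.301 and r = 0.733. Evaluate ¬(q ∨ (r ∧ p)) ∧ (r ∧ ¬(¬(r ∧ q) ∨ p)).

0.226

r ∧ p = min(0.733, 0.774) = 0.733
q ∨ (r ∧ p) = max(0.301, 0.733) = 0.733
¬(q ∨ (r ∧ p)) = 1 − 0.733 = 0.267
r ∧ q = min(0.733, 0.301) = 0.301
¬(r ∧ q) = 1 − 0.301 = 0.699
¬(r ∧ q) ∨ p = max(0.699, 0.774) = 0.774
¬(¬(r ∧ q) ∨ p) = 1 − 0.774 = 0.226
r ∧ ¬(¬(r ∧ q) ∨ p) = min(0.733, 0.226) = 0.226
¬(q ∨ (r ∧ p)) ∧ (r ∧ ¬(¬(r ∧ q) ∨ p)) = min(0.267, 0.226) = 0.226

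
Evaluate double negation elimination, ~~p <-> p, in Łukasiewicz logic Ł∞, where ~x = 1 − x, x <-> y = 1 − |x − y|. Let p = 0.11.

~p = 1 − 0.11 = 0.89
~~p = 1 − 0.89 = 0.11
~~p <-> p = 1 − |0.11 − 0.11| = 1 − 0.00 = 1.00
(As expected: always 1 in Ł∞ since negation is involutive.)

1.00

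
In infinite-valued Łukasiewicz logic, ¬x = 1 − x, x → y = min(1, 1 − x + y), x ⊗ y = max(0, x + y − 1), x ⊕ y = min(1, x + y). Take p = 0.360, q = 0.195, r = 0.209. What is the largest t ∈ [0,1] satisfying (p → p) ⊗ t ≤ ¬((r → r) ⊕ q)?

p → p = min(1, 1 − 0.360 + 0.360) = min(1, 1.000) = 1.000
So the left factor is p → p = 1.000.
r → r = min(1, 1 − 0.209 + 0.209) = min(1, 1.000) = 1.000
(r → r) ⊕ q = min(1, 1.000 + 0.195) = min(1, 1.195) = 1.000
¬((r → r) ⊕ q) = 1 − 1.000 = 0.000
So the right-hand bound is ¬((r → r) ⊕ q) = 0.000.
The residuum of the Łukasiewicz t-norm gives the supremum: min(1, 1 − 1.000 + 0.000).
1 − 1.000 + 0.000 = 0.000, so t = min(1, 0.000) = 0.000.
Check: 1.000 ⊗ 0.000 = max(0, 0.000) = 0.000 ≤ 0.000.

0.000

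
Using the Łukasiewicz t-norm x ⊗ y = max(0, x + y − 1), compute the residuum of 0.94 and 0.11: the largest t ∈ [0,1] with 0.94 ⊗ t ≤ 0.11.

The residuum of the Łukasiewicz t-norm gives the supremum: min(1, 1 − 0.94 + 0.11).
1 − 0.94 + 0.11 = 0.17, so t = min(1, 0.17) = 0.17.
Check: 0.94 ⊗ 0.17 = max(0, 0.11) = 0.11 ≤ 0.11.

0.17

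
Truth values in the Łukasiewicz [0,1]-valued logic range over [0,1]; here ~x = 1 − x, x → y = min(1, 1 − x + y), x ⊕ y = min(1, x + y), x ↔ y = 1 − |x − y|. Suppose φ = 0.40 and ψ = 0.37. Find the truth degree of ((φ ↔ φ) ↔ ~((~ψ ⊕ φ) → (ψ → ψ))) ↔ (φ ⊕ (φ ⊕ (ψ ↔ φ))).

φ ↔ φ = 1 − |0.40 − 0.40| = 1 − 0.00 = 1.00
~ψ = 1 − 0.37 = 0.63
~ψ ⊕ φ = min(1, 0.63 + 0.40) = min(1, 1.03) = 1.00
ψ → ψ = min(1, 1 − 0.37 + 0.37) = min(1, 1.00) = 1.00
(~ψ ⊕ φ) → (ψ → ψ) = min(1, 1 − 1.00 + 1.00) = min(1, 1.00) = 1.00
~((~ψ ⊕ φ) → (ψ → ψ)) = 1 − 1.00 = 0.00
(φ ↔ φ) ↔ ~((~ψ ⊕ φ) → (ψ → ψ)) = 1 − |1.00 − 0.00| = 1 − 1.00 = 0.00
ψ ↔ φ = 1 − |0.37 − 0.40| = 1 − 0.03 = 0.97
φ ⊕ (ψ ↔ φ) = min(1, 0.40 + 0.97) = min(1, 1.37) = 1.00
φ ⊕ (φ ⊕ (ψ ↔ φ)) = min(1, 0.40 + 1.00) = min(1, 1.40) = 1.00
((φ ↔ φ) ↔ ~((~ψ ⊕ φ) → (ψ → ψ))) ↔ (φ ⊕ (φ ⊕ (ψ ↔ φ))) = 1 − |0.00 − 1.00| = 1 − 1.00 = 0.00

0.00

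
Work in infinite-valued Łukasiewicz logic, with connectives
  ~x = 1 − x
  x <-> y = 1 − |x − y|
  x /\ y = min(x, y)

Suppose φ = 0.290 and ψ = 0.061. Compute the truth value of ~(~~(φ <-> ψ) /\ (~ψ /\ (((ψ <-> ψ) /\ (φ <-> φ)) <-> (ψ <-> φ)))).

0.229

φ <-> ψ = 1 − |0.290 − 0.061| = 1 − 0.229 = 0.771
~(φ <-> ψ) = 1 − 0.771 = 0.229
~~(φ <-> ψ) = 1 − 0.229 = 0.771
~ψ = 1 − 0.061 = 0.939
ψ <-> ψ = 1 − |0.061 − 0.061| = 1 − 0.000 = 1.000
φ <-> φ = 1 − |0.290 − 0.290| = 1 − 0.000 = 1.000
(ψ <-> ψ) /\ (φ <-> φ) = min(1.000, 1.000) = 1.000
ψ <-> φ = 1 − |0.061 − 0.290| = 1 − 0.229 = 0.771
((ψ <-> ψ) /\ (φ <-> φ)) <-> (ψ <-> φ) = 1 − |1.000 − 0.771| = 1 − 0.229 = 0.771
~ψ /\ (((ψ <-> ψ) /\ (φ <-> φ)) <-> (ψ <-> φ)) = min(0.939, 0.771) = 0.771
~~(φ <-> ψ) /\ (~ψ /\ (((ψ <-> ψ) /\ (φ <-> φ)) <-> (ψ <-> φ))) = min(0.771, 0.771) = 0.771
~(~~(φ <-> ψ) /\ (~ψ /\ (((ψ <-> ψ) /\ (φ <-> φ)) <-> (ψ <-> φ)))) = 1 − 0.771 = 0.229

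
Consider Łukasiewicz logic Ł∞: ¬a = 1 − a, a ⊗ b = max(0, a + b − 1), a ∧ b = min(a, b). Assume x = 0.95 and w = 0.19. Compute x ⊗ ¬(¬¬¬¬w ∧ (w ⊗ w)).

0.95

¬w = 1 − 0.19 = 0.81
¬¬w = 1 − 0.81 = 0.19
¬¬¬w = 1 − 0.19 = 0.81
¬¬¬¬w = 1 − 0.81 = 0.19
w ⊗ w = max(0, 0.19 + 0.19 − 1) = max(0, -0.62) = 0.00
¬¬¬¬w ∧ (w ⊗ w) = min(0.19, 0.00) = 0.00
¬(¬¬¬¬w ∧ (w ⊗ w)) = 1 − 0.00 = 1.00
x ⊗ ¬(¬¬¬¬w ∧ (w ⊗ w)) = max(0, 0.95 + 1.00 − 1) = max(0, 0.95) = 0.95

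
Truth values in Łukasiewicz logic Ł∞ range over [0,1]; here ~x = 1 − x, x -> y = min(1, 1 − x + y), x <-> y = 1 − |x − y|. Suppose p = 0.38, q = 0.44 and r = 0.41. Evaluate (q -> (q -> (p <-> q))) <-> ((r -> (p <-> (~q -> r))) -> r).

p <-> q = 1 − |0.38 − 0.44| = 1 − 0.06 = 0.94
q -> (p <-> q) = min(1, 1 − 0.44 + 0.94) = min(1, 1.50) = 1.00
q -> (q -> (p <-> q)) = min(1, 1 − 0.44 + 1.00) = min(1, 1.56) = 1.00
~q = 1 − 0.44 = 0.56
~q -> r = min(1, 1 − 0.56 + 0.41) = min(1, 0.85) = 0.85
p <-> (~q -> r) = 1 − |0.38 − 0.85| = 1 − 0.47 = 0.53
r -> (p <-> (~q -> r)) = min(1, 1 − 0.41 + 0.53) = min(1, 1.12) = 1.00
(r -> (p <-> (~q -> r))) -> r = min(1, 1 − 1.00 + 0.41) = min(1, 0.41) = 0.41
(q -> (q -> (p <-> q))) <-> ((r -> (p <-> (~q -> r))) -> r) = 1 − |1.00 − 0.41| = 1 − 0.59 = 0.41

0.41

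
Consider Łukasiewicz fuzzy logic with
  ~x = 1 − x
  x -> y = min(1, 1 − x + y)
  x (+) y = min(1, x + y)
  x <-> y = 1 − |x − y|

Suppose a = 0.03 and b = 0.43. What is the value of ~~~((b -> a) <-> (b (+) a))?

0.14

b -> a = min(1, 1 − 0.43 + 0.03) = min(1, 0.60) = 0.60
b (+) a = min(1, 0.43 + 0.03) = min(1, 0.46) = 0.46
(b -> a) <-> (b (+) a) = 1 − |0.60 − 0.46| = 1 − 0.14 = 0.86
~((b -> a) <-> (b (+) a)) = 1 − 0.86 = 0.14
~~((b -> a) <-> (b (+) a)) = 1 − 0.14 = 0.86
~~~((b -> a) <-> (b (+) a)) = 1 − 0.86 = 0.14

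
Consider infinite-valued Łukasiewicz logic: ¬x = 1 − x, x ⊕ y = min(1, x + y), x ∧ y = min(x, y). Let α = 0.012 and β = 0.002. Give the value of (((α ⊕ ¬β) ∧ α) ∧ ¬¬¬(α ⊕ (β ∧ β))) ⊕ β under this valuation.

0.014

¬β = 1 − 0.002 = 0.998
α ⊕ ¬β = min(1, 0.012 + 0.998) = min(1, 1.010) = 1.000
(α ⊕ ¬β) ∧ α = min(1.000, 0.012) = 0.012
β ∧ β = min(0.002, 0.002) = 0.002
α ⊕ (β ∧ β) = min(1, 0.012 + 0.002) = min(1, 0.014) = 0.014
¬(α ⊕ (β ∧ β)) = 1 − 0.014 = 0.986
¬¬(α ⊕ (β ∧ β)) = 1 − 0.986 = 0.014
¬¬¬(α ⊕ (β ∧ β)) = 1 − 0.014 = 0.986
((α ⊕ ¬β) ∧ α) ∧ ¬¬¬(α ⊕ (β ∧ β)) = min(0.012, 0.986) = 0.012
(((α ⊕ ¬β) ∧ α) ∧ ¬¬¬(α ⊕ (β ∧ β))) ⊕ β = min(1, 0.012 + 0.002) = min(1, 0.014) = 0.014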